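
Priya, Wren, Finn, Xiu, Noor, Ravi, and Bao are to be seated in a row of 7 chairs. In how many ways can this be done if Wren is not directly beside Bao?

There are 7! = 5040 arrangements in all. If Wren and Bao are adjacent, merging them into one block gives 2·(6)! = 1440 arrangements.
So 5040 − 1440 = 3600 arrangements keep them apart.

3600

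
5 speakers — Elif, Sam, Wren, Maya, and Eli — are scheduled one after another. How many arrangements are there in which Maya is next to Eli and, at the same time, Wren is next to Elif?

Treat {Maya,Eli} as one block (2 orders) and {Wren,Elif} as another (2 orders).
That leaves 3 units to arrange: 2 × 2 × 3! = 4 × 6 = 24.

24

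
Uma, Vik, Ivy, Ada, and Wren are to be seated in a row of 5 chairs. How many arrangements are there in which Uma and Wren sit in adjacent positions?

Treat {Uma, Wren} as a single unit. There are 4 units to order, and the pair itself can be ordered 2 ways.
So the count is 2·(4)! = 48.

48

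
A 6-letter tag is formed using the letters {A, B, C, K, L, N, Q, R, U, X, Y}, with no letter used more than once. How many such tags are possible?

332640

This is a permutation of 6 out of 11: P(11,6) = 11!/5!.
That product is 11 × 10 × 9 × 8 × 7 × 6 = 332640.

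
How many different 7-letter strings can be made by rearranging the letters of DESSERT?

The 7 letters of DESSERT have repeats: E appearing twice and S appearing twice.
The number of distinct arrangements is 7!/(2!·2!) = 5040/4 = 1260.

1260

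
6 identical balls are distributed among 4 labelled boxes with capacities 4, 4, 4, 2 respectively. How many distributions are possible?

Without the upper bounds there are C(9,3) = 84 ways to split 6 among 4 boxes.
Subtract solutions that violate a single cap (substitute x_i' = x_i − (cap_i+1)): x_1 ≥ 5 gives C(4,3) = 4; x_2 ≥ 5 gives C(4,3) = 4; x_3 ≥ 5 gives C(4,3) = 4; x_4 ≥ 3 gives C(6,3) = 20. Together 32.
No two caps can be exceeded simultaneously, so the pair terms are all 0.
By inclusion–exclusion the count is 84 − 32 + 0 = 52.

52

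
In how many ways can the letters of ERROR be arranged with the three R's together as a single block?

Treat the 3 copies of R as a single block. The multiset to arrange is then {RRR, E, O}, 3 items in all.
All 3 items are distinct, so there are (3)! = 6 arrangements.

6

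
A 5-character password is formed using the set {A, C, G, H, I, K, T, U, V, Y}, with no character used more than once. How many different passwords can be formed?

30240

This is a permutation of 5 out of 10: P(10,5) = 10!/5!.
10 × 9 × 8 × 7 × 6 = 30240.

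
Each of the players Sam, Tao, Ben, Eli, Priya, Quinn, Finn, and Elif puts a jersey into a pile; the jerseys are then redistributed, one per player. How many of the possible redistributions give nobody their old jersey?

14833

Count assignments avoiding every fixed point. For any j of the 8 players fixed to their old jersey, the other 8−j can be arranged in (8−j)! ways.
By inclusion–exclusion this is Σ_{j=0}^{8} (−1)^j C(8,j)·(8−j)!.
Computing: 40320 − 40320 + 20160 − 6720 + 1680 − 336 + 56 − 8 + 1 = 14833.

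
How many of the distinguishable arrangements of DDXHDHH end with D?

60

With the last slot taken by D, it remains to arrange the other 6 letters (DXHDHH).
Those 6 letters have D appearing twice and H appearing 3 times, giving (6)!/(3!·2!) = 60.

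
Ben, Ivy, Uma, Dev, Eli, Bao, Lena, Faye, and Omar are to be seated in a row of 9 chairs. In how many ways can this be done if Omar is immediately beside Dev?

Glue Omar and Dev into one block (2 internal orders), leaving 8 units to arrange in a row.
So the count is 2·(8)! = 80640.

80640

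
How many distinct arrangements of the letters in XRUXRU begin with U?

30

With the first slot taken by U, it remains to arrange the other 5 letters (XRXRU).
Those 5 letters have R appearing twice and X appearing twice, giving (5)!/(2!·2!) = 30.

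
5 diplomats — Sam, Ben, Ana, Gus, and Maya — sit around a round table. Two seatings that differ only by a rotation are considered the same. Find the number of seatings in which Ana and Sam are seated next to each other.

Glue Ana and Sam into a block (2 internal orders). Seating 4 units around a circle gives (3)! arrangements.
So 2 × (3)! = 2 × 6 = 12.

12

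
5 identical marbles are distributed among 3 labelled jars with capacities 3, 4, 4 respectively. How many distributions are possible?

Ignoring the caps, the number of non-negative solutions to x_1+…+x_3 = 5 is C(7,2) = 21.
Subtract solutions that violate a single cap (substitute x_i' = x_i − (cap_i+1)): x_1 ≥ 4 gives C(3,2) = 3; x_2 ≥ 5 gives C(2,2) = 1; x_3 ≥ 5 gives C(2,2) = 1. Together 5.
No two caps can be exceeded simultaneously, so the pair terms are all 0.
By inclusion–exclusion the count is 21 − 5 + 0 = 16.

16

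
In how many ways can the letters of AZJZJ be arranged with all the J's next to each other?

Treat the 2 copies of J as a single block. The multiset to arrange is then {JJ, A, Z, Z}, 4 items in all.
That gives (4)!/(2!) = 12 arrangements.

12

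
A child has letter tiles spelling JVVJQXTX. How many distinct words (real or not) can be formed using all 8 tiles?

5040

The 8 letters of JVVJQXTX have repeats: J appearing twice, V appearing twice, and X appearing twice.
So there are 8! / (2!·2!·2!) = 5040 distinguishable arrangements.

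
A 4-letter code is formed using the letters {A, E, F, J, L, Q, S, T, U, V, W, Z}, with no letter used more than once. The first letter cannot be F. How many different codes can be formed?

The first letter has 12−1 = 11 choices (anything except F).
The remaining 3 letters are filled from the other 11 symbols without repetition: 11 × 10 × 9 = 990.
Total: 11 × 990 = 10890.

10890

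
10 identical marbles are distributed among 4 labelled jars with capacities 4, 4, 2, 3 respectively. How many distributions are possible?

19

Without the upper bounds there are C(13,3) = 286 ways to split 10 among 4 jars.
Subtract solutions that violate a single cap (substitute x_i' = x_i − (cap_i+1)): x_1 ≥ 5 gives C(8,3) = 56; x_2 ≥ 5 gives C(8,3) = 56; x_3 ≥ 3 gives C(10,3) = 120; x_4 ≥ 4 gives C(9,3) = 84. Together 316.
Add back pairs where two caps are both exceeded: 1 + 10 + 4 + 10 + 4 + 20 = 49.
By inclusion–exclusion the count is 286 − 316 + 49 = 19.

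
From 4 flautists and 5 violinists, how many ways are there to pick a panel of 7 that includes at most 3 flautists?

Split by how many flautists are chosen (0 through 3).
Sum: C(4,0)·C(5,7) + C(4,1)·C(5,6) + C(4,2)·C(5,5) + C(4,3)·C(5,4) = 0 + 0 + 6 + 20 = 26.

26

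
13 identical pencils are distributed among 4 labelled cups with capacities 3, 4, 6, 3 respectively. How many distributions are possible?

Ignoring the caps, the number of non-negative solutions to x_1+…+x_4 = 13 is C(16,3) = 560.
Subtract solutions that violate a single cap (substitute x_i' = x_i − (cap_i+1)): x_1 ≥ 4 gives C(12,3) = 220; x_2 ≥ 5 gives C(11,3) = 165; x_3 ≥ 7 gives C(9,3) = 84; x_4 ≥ 4 gives C(12,3) = 220. Together 689.
Add back pairs where two caps are both exceeded: 35 + 10 + 56 + 4 + 35 + 10 = 150.
Subtract triples: 0 + 1 + 0 + 0 = 1.
By inclusion–exclusion the count is 560 − 689 + 150 − 1 = 20.

20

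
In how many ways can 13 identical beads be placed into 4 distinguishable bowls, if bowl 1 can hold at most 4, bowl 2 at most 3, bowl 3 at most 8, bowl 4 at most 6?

By stars and bars, unrestricted non-negative solutions to x_1+…+x_4 = 13 number C(13+3,3) = 560.
Subtract solutions that violate a single cap (substitute x_i' = x_i − (cap_i+1)): x_1 ≥ 5 gives C(11,3) = 165; x_2 ≥ 4 gives C(12,3) = 220; x_3 ≥ 9 gives C(7,3) = 35; x_4 ≥ 7 gives C(9,3) = 84. Together 504.
Add back pairs where two caps are both exceeded: 35 + 0 + 4 + 1 + 10 + 0 = 50.
By inclusion–exclusion the count is 560 − 504 + 50 = 106.

106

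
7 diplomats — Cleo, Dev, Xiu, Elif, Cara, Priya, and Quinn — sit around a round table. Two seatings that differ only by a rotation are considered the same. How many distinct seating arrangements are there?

Around a circle, 7 distinct people have 7!/7 = (6)! = 720 rotationally distinct seatings.

720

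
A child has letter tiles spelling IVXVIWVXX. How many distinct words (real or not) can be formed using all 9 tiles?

5040

IVXVIWVXX has 9 letters with I appearing twice, V appearing 3 times, and X appearing 3 times.
The number of distinct arrangements is 9!/(3!·3!·2!) = 362880/72 = 5040.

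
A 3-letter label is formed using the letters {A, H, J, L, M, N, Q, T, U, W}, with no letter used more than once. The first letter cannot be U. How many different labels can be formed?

648

The first letter has 10−1 = 9 choices (anything except U).
The remaining 2 letters are filled from the other 9 symbols without repetition: 9 × 8 = 72.
Total: 9 × 72 = 648.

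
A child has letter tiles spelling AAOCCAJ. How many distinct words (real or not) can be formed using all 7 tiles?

420

AAOCCAJ has 7 letters with A appearing 3 times and C appearing twice.
Dividing 7! = 5040 by 3!·2! = 12 for the repeated letters gives 420.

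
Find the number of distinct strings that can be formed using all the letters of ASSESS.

Letter multiplicities in ASSESS: A×1, E×1, S×4.
Dividing 6! = 720 by 4! = 24 for the repeated letters gives 30.

30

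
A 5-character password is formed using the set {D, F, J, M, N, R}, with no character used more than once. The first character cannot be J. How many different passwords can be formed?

600

The first character has 6−1 = 5 choices (anything except J).
The remaining 4 characters are filled from the other 5 symbols without repetition: 5 × 4 × 3 × 2 = 120.
Total: 5 × 120 = 600.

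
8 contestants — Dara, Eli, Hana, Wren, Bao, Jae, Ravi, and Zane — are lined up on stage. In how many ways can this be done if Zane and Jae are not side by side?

30240

There are 8! = 40320 arrangements in all. If Zane and Jae are adjacent, merging them into one block gives 2·(7)! = 10080 arrangements.
So 40320 − 10080 = 30240 arrangements keep them apart.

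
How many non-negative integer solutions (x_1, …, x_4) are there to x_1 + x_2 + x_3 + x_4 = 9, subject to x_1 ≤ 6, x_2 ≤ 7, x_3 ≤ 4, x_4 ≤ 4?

136

Ignoring the caps, the number of non-negative solutions to x_1+…+x_4 = 9 is C(12,3) = 220.
Subtract solutions that violate a single cap (substitute x_i' = x_i − (cap_i+1)): x_1 ≥ 7 gives C(5,3) = 10; x_2 ≥ 8 gives C(4,3) = 4; x_3 ≥ 5 gives C(7,3) = 35; x_4 ≥ 5 gives C(7,3) = 35. Together 84.
No two caps can be exceeded simultaneously, so the pair terms are all 0.
By inclusion–exclusion the count is 220 − 84 + 0 = 136.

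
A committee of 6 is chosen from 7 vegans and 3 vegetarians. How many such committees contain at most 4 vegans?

Split by how many vegans are chosen (0 through 4).
Sum: C(7,0)·C(3,6) + C(7,1)·C(3,5) + C(7,2)·C(3,4) + C(7,3)·C(3,3) + C(7,4)·C(3,2) = 0 + 0 + 0 + 35 + 105 = 140.

140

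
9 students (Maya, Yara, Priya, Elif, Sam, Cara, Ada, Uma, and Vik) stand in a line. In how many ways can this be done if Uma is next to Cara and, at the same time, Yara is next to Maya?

Treat {Uma,Cara} as one block (2 orders) and {Yara,Maya} as another (2 orders).
That leaves 7 units to arrange: 2 × 2 × 7! = 4 × 5040 = 20160.

20160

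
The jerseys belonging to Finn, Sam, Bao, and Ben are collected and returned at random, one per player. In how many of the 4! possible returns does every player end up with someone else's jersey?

9

Count assignments avoiding every fixed point. For any j of the 4 players fixed to their old jersey, the other 4−j can be arranged in (4−j)! ways.
By inclusion–exclusion this is Σ_{j=0}^{4} (−1)^j C(4,j)·(4−j)!.
Computing: 24 − 24 + 12 − 4 + 1 = 9.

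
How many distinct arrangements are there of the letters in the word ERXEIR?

180

ERXEIR has 6 letters with E appearing twice and R appearing twice.
Dividing 6! = 720 by 2!·2! = 4 for the repeated letters gives 180.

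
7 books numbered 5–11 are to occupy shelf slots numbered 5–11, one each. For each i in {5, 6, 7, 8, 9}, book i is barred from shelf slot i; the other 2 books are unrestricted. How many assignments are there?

2428

Let Aᵢ (for 5 ≤ i ≤ 9) be the placements that put book i in its forbidden shelf slot. Any j of these fix j positions, leaving (7−j)! ways to fill the rest, and there are C(5,j) ways to pick which j.
By inclusion–exclusion, the number of valid placements is Σ_{j=0}^{5} (−1)^j C(5,j)·(7−j)!.
Computing: 5040 − 3600 + 1200 − 240 + 30 − 2 = 2428.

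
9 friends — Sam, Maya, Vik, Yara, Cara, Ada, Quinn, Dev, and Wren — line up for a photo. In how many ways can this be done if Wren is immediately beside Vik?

Treat {Wren, Vik} as a single unit. There are 8 units to order, and the pair itself can be ordered 2 ways.
So the count is 2·(8)! = 80640.

80640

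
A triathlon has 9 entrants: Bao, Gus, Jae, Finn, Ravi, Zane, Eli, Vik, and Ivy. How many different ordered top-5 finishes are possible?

15120

There are 9 choices for 1st place, 8 for 2nd, and so on down to 5 for position 5.
That gives 9 × 8 × 7 × 6 × 5 = 15120.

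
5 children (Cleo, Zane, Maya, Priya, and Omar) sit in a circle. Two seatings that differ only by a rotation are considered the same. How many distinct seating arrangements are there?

24

Seat Cleo anywhere (absorbing the rotational symmetry), then permute the other 4: (4)! = 24.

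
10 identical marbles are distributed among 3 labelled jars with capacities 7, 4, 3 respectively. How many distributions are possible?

14

Ignoring the caps, the number of non-negative solutions to x_1+…+x_3 = 10 is C(12,2) = 66.
Subtract solutions that violate a single cap (substitute x_i' = x_i − (cap_i+1)): x_1 ≥ 8 gives C(4,2) = 6; x_2 ≥ 5 gives C(7,2) = 21; x_3 ≥ 4 gives C(8,2) = 28. Together 55.
Add back pairs where two caps are both exceeded: 0 + 0 + 3 = 3.
By inclusion–exclusion the count is 66 − 55 + 3 = 14.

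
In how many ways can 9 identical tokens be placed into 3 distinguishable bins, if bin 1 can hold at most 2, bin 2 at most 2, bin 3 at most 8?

8

Without the upper bounds there are C(11,2) = 55 ways to split 9 among 3 bins.
Subtract solutions that violate a single cap (substitute x_i' = x_i − (cap_i+1)): x_1 ≥ 3 gives C(8,2) = 28; x_2 ≥ 3 gives C(8,2) = 28; x_3 ≥ 9 gives C(2,2) = 1. Together 57.
Add back pairs where two caps are both exceeded: 10 + 0 + 0 = 10.
By inclusion–exclusion the count is 55 − 57 + 10 = 8.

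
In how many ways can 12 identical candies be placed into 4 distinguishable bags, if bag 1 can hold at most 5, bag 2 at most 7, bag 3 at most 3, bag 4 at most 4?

Ignoring the caps, the number of non-negative solutions to x_1+…+x_4 = 12 is C(15,3) = 455.
Subtract solutions that violate a single cap (substitute x_i' = x_i − (cap_i+1)): x_1 ≥ 6 gives C(9,3) = 84; x_2 ≥ 8 gives C(7,3) = 35; x_3 ≥ 4 gives C(11,3) = 165; x_4 ≥ 5 gives C(10,3) = 120. Together 404.
Add back pairs where two caps are both exceeded: 0 + 10 + 4 + 1 + 0 + 20 = 35.
By inclusion–exclusion the count is 455 − 404 + 35 = 86.

86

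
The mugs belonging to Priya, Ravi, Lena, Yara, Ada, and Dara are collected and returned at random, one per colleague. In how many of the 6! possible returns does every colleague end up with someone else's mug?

This is the derangement count D_6: permutations of 6 items with no fixed point.
By inclusion–exclusion this is Σ_{j=0}^{6} (−1)^j C(6,j)·(6−j)!.
Computing: 720 − 720 + 360 − 120 + 30 − 6 + 1 = 265.

265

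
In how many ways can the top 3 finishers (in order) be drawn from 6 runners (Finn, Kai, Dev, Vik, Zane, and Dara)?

This is an ordered selection of 3 from 6: P(6,3).
That gives 6 × 5 × 4 = 120.

120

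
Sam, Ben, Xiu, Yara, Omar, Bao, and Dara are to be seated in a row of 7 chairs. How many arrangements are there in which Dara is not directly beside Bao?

3600

There are 7! = 5040 arrangements in all. If Dara and Bao are adjacent, merging them into one block gives 2·(6)! = 1440 arrangements.
Complementary counting: 5040 − 1440 = 3600.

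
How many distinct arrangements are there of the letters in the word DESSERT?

DESSERT has 7 letters with E appearing twice and S appearing twice.
So there are 7! / (2!·2!) = 1260 distinguishable arrangements.

1260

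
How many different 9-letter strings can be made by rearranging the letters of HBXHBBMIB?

HBXHBBMIB has 9 letters with B appearing 4 times and H appearing twice.
Dividing 9! = 362880 by 4!·2! = 48 for the repeated letters gives 7560.

7560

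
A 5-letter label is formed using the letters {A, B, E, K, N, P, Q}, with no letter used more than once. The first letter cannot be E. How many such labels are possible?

2160

The first letter has 7−1 = 6 choices (anything except E).
The remaining 4 letters are filled from the other 6 symbols without repetition: 6 × 5 × 4 × 3 = 360.
Total: 6 × 360 = 2160.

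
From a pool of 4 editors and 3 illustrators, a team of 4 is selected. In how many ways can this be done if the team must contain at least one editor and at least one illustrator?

34

Unrestricted: C(7,4) = 35 ways to pick any 4 of the 7.
Selections missing a whole group: no editors → C(3,4) = 0; no illustrators → C(4,4) = 1.
Both groups omitted at once is impossible, so 35 − 1 = 34.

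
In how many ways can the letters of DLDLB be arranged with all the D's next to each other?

12

Treat the 2 copies of D as a single block. The multiset to arrange is then {DD, B, L, L}, 4 items in all.
That gives (4)!/(2!) = 12 arrangements.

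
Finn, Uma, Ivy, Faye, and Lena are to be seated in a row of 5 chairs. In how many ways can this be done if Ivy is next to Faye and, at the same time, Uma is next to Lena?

Treat {Ivy,Faye} as one block (2 orders) and {Uma,Lena} as another (2 orders).
That leaves 3 units to arrange: 2 × 2 × 3! = 4 × 6 = 24.

24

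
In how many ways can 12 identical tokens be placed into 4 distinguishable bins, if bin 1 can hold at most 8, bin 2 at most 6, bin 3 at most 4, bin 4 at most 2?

By stars and bars, unrestricted non-negative solutions to x_1+…+x_4 = 12 number C(12+3,3) = 455.
Subtract solutions that violate a single cap (substitute x_i' = x_i − (cap_i+1)): x_1 ≥ 9 gives C(6,3) = 20; x_2 ≥ 7 gives C(8,3) = 56; x_3 ≥ 5 gives C(10,3) = 120; x_4 ≥ 3 gives C(12,3) = 220. Together 416.
Add back pairs where two caps are both exceeded: 0 + 0 + 1 + 1 + 10 + 35 = 47.
By inclusion–exclusion the count is 455 − 416 + 47 = 86.

86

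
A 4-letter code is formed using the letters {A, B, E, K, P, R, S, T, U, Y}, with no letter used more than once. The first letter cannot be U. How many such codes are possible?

4536

The first letter has 10−1 = 9 choices (anything except U).
The remaining 3 letters are filled from the other 9 symbols without repetition: 9 × 8 × 7 = 504.
Total: 9 × 504 = 4536.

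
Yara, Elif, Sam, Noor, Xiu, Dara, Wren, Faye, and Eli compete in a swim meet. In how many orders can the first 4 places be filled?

There are 9 choices for 1st place, 8 for 2nd, and so on down to 6 for position 4.
That gives 9 × 8 × 7 × 6 = 3024.

3024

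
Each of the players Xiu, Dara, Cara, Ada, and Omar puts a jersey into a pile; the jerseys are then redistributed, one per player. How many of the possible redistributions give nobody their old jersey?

Count assignments avoiding every fixed point. For any j of the 5 players fixed to their old jersey, the other 5−j can be arranged in (5−j)! ways.
By inclusion–exclusion this is Σ_{j=0}^{5} (−1)^j C(5,j)·(5−j)!.
Computing: 120 − 120 + 60 − 20 + 5 − 1 = 44.

44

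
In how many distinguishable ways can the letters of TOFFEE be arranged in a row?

180

TOFFEE has 6 letters with E appearing twice and F appearing twice.
The number of distinct arrangements is 6!/(2!·2!) = 720/4 = 180.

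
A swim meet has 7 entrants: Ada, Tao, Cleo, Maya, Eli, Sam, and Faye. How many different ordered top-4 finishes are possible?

This is an ordered selection of 4 from 7: P(7,4).
That gives 7 × 6 × 5 × 4 = 840.

840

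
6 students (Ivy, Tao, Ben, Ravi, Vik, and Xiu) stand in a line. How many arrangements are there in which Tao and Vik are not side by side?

There are 6! = 720 arrangements in all. If Tao and Vik are adjacent, merging them into one block gives 2·(5)! = 240 arrangements.
So 720 − 240 = 480 arrangements keep them apart.

480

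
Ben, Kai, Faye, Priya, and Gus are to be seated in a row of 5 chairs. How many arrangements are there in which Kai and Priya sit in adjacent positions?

48

Treat {Kai, Priya} as a single unit. There are 4 units to order, and the pair itself can be ordered 2 ways.
That gives 2 × 4! = 2 × 24 = 48.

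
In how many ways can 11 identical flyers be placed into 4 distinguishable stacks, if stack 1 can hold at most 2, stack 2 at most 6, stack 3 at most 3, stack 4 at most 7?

65

By stars and bars, unrestricted non-negative solutions to x_1+…+x_4 = 11 number C(11+3,3) = 364.
Subtract solutions that violate a single cap (substitute x_i' = x_i − (cap_i+1)): x_1 ≥ 3 gives C(11,3) = 165; x_2 ≥ 7 gives C(7,3) = 35; x_3 ≥ 4 gives C(10,3) = 120; x_4 ≥ 8 gives C(6,3) = 20. Together 340.
Add back pairs where two caps are both exceeded: 4 + 35 + 1 + 1 + 0 + 0 = 41.
By inclusion–exclusion the count is 364 − 340 + 41 = 65.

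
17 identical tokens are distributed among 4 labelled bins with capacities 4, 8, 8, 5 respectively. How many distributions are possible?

Without the upper bounds there are C(20,3) = 1140 ways to split 17 among 4 bins.
Subtract solutions that violate a single cap (substitute x_i' = x_i − (cap_i+1)): x_1 ≥ 5 gives C(15,3) = 455; x_2 ≥ 9 gives C(11,3) = 165; x_3 ≥ 9 gives C(11,3) = 165; x_4 ≥ 6 gives C(14,3) = 364. Together 1149.
Add back pairs where two caps are both exceeded: 20 + 20 + 84 + 0 + 10 + 10 = 144.
By inclusion–exclusion the count is 1140 − 1149 + 144 = 135.

135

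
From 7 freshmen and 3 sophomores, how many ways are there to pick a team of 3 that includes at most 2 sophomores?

Split by how many sophomores are chosen (0 through 2).
Sum: C(3,0)·C(7,3) + C(3,1)·C(7,2) + C(3,2)·C(7,1) = 35 + 63 + 21 = 119.

119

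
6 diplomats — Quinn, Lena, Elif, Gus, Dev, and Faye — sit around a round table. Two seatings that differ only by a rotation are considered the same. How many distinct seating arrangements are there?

120

Fix one person's seat to break rotational symmetry; the remaining 5 people can be arranged in (5)! = 120 ways.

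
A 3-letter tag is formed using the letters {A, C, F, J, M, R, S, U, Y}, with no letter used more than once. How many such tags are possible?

504

Choose and order 3 of the 9 symbols: the first letter has 9 options, the next 8, then 7.
9 × 8 × 7 = 504.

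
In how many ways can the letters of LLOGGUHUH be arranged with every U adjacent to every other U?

Treat the 2 copies of U as a single block. The multiset to arrange is then {UU, G, G, H, H, L, L, O}, 8 items in all.
That gives (8)!/(2!·2!·2!) = 5040 arrangements.

5040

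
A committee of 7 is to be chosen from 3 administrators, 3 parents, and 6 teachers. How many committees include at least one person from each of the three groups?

720

With no constraint there are C(12,7) = 792 possible selections.
Selections missing a whole group: no administrators → C(9,7) = 36; no parents → C(9,7) = 36; no teachers → C(6,7) = 0.
Add back selections omitting two groups (i.e. drawn from a single group): C(3,7) + C(3,7) + C(6,7) = 0.
By inclusion–exclusion: 792 − 72 + 0 = 720.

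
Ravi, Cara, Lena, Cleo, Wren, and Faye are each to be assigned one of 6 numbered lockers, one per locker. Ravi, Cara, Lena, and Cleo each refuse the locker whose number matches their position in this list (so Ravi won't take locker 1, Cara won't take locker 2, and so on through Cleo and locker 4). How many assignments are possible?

362

Let Aᵢ (for 1 ≤ i ≤ 4) be the placements that put person i in their forbidden locker. Any j of these fix j positions, leaving (6−j)! ways to fill the rest, and there are C(4,j) ways to pick which j.
By inclusion–exclusion, the number of valid placements is Σ_{j=0}^{4} (−1)^j C(4,j)·(6−j)!.
Computing: 720 − 480 + 144 − 24 + 2 = 362.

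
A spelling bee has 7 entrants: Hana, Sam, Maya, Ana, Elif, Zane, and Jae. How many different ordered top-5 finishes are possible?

There are 7 choices for 1st place, 6 for 2nd, and so on down to 3 for position 5.
That gives 7 × 6 × 5 × 4 × 3 = 2520.

2520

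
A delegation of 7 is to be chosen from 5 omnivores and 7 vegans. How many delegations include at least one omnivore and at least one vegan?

Total 7-person selections from all 12: C(12,7) = 792.
Subtract selections that omit an entire group: no omnivores → C(7,7) = 1; no vegans → C(5,7) = 0.
Both groups omitted at once is impossible, so 792 − 1 = 791.

791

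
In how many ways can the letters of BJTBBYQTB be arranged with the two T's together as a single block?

1680

Treat the 2 copies of T as a single block. The multiset to arrange is then {TT, B, B, B, B, J, Q, Y}, 8 items in all.
That gives (8)!/(4!) = 1680 arrangements.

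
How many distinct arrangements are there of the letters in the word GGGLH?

Letter multiplicities in GGGLH: G×3, H×1, L×1.
The number of distinct arrangements is 5!/(3!) = 120/6 = 20.

20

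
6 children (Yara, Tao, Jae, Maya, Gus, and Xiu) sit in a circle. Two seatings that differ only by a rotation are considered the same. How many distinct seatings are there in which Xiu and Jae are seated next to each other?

48

Treat {Xiu, Jae} as one unit (2 internal orders) and seat the resulting 5 units around the table: (4)! circular arrangements.
So 2 × (4)! = 2 × 24 = 48.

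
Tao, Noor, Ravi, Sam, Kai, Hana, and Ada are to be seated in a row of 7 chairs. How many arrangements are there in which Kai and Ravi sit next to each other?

1440

Glue Kai and Ravi into one block (2 internal orders), leaving 6 units to arrange in a row.
That gives 2 × 6! = 2 × 720 = 1440.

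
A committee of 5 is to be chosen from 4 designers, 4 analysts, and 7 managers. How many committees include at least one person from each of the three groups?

2044

Unrestricted: C(15,5) = 3003 ways to pick any 5 of the 15.
Subtract selections that omit an entire group: no designers → C(11,5) = 462; no analysts → C(11,5) = 462; no managers → C(8,5) = 56.
Add back selections omitting two groups (i.e. drawn from a single group): C(4,5) + C(4,5) + C(7,5) = 21.
By inclusion–exclusion: 3003 − 980 + 21 = 2044.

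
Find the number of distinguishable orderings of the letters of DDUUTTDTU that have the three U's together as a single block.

Treat the 3 copies of U as a single block. The multiset to arrange is then {UUU, D, D, D, T, T, T}, 7 items in all.
That gives (7)!/(3!·3!) = 140 arrangements.

140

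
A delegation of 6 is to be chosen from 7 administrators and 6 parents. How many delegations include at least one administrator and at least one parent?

Unrestricted: C(13,6) = 1716 ways to pick any 6 of the 13.
Subtract selections that omit an entire group: no administrators → C(6,6) = 1; no parents → C(7,6) = 7.
Both groups omitted at once is impossible, so 1716 − 8 = 1708.

1708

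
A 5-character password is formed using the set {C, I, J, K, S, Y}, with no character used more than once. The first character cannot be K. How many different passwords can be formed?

The first character has 6−1 = 5 choices (anything except K).
The remaining 4 characters are filled from the other 5 symbols without repetition: 5 × 4 × 3 × 2 = 120.
Total: 5 × 120 = 600.

600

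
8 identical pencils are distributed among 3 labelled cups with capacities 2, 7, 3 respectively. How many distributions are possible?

11

Ignoring the caps, the number of non-negative solutions to x_1+…+x_3 = 8 is C(10,2) = 45.
Subtract solutions that violate a single cap (substitute x_i' = x_i − (cap_i+1)): x_1 ≥ 3 gives C(7,2) = 21; x_2 ≥ 8 gives C(2,2) = 1; x_3 ≥ 4 gives C(6,2) = 15. Together 37.
Add back pairs where two caps are both exceeded: 0 + 3 + 0 = 3.
By inclusion–exclusion the count is 45 − 37 + 3 = 11.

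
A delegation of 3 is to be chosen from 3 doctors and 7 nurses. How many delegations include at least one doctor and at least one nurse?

Total 3-person selections from all 10: C(10,3) = 120.
Selections missing a whole group: no doctors → C(7,3) = 35; no nurses → C(3,3) = 1.
Both groups omitted at once is impossible, so 120 − 36 = 84.

84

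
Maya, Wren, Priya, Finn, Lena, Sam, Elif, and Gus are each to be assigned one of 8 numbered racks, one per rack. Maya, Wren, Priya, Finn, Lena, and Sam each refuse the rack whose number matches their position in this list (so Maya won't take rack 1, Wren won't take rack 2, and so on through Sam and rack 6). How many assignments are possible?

Let Aᵢ (for 1 ≤ i ≤ 6) be the placements that put person i in their forbidden rack. Any j of these fix j positions, leaving (8−j)! ways to fill the rest, and there are C(6,j) ways to pick which j.
By inclusion–exclusion, the number of valid placements is Σ_{j=0}^{6} (−1)^j C(6,j)·(8−j)!.
Computing: 40320 − 30240 + 10800 − 2400 + 360 − 36 + 2 = 18806.

18806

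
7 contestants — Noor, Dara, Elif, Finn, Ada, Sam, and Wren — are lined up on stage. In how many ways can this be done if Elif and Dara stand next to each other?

1440

Glue Elif and Dara into one block (2 internal orders), leaving 6 units to arrange in a row.
That gives 2 × 6! = 2 × 720 = 1440.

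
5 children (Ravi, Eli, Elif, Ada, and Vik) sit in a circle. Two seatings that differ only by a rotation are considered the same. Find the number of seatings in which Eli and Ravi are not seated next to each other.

All circular seatings of 5 people number (4)! = 24.
Those with Eli next to Ravi: fuse the pair into one unit and seat 4 units around a circle — 2·(3)! = 12.
Subtracting, 24 − 12 = 12.

12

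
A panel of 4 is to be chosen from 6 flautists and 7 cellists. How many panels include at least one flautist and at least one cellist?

665

With no constraint there are C(13,4) = 715 possible selections.
Subtract selections that omit an entire group: no flautists → C(7,4) = 35; no cellists → C(6,4) = 15.
Both groups omitted at once is impossible, so 715 − 50 = 665.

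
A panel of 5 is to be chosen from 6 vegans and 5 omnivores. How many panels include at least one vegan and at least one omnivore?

455

Unrestricted: C(11,5) = 462 ways to pick any 5 of the 11.
Subtract selections that omit an entire group: no vegans → C(5,5) = 1; no omnivores → C(6,5) = 6.
Both groups omitted at once is impossible, so 462 − 7 = 455.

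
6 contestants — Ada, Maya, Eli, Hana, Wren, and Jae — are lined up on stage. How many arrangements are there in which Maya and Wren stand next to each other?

240

Treat {Maya, Wren} as a single unit. There are 5 units to order, and the pair itself can be ordered 2 ways.
That gives 2 × 5! = 2 × 120 = 240.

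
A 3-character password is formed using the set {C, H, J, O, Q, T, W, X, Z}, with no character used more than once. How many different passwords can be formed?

504

Choose and order 3 of the 9 symbols: the first character has 9 options, the next 8, then 7.
9 × 8 × 7 = 504.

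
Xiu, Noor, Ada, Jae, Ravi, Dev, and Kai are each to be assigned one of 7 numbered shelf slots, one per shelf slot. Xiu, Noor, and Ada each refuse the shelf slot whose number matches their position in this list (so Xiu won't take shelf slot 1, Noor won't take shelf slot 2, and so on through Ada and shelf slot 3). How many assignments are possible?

Let Aᵢ (for i ∈ {1, 2, 3}) be the placements that put person i in their forbidden shelf slot. Any j of these fix j positions, leaving (7−j)! ways to fill the rest, and there are C(3,j) ways to pick which j.
By inclusion–exclusion, the number of valid placements is Σ_{j=0}^{3} (−1)^j C(3,j)·(7−j)!.
Computing: 5040 − 2160 + 360 − 24 = 3216.

3216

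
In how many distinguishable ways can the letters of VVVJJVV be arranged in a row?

The 7 letters of VVVJJVV have repeats: J appearing twice and V appearing 5 times.
So there are 7! / (5!·2!) = 21 distinguishable arrangements.

21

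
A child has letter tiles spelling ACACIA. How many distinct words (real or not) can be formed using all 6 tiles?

60

Letter multiplicities in ACACIA: A×3, C×2, I×1.
So there are 6! / (3!·2!) = 60 distinguishable arrangements.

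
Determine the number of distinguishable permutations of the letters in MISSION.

Letter multiplicities in MISSION: I×2, M×1, N×1, O×1, S×2.
Dividing 7! = 5040 by 2!·2! = 4 for the repeated letters gives 1260.

1260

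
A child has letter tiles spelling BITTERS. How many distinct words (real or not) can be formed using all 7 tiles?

2520

The 7 letters of BITTERS have repeats: T appearing twice.
So there are 7! / (2!) = 2520 distinguishable arrangements.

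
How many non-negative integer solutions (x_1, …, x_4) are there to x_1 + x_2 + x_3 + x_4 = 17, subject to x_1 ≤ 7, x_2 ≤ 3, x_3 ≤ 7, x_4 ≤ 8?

Ignoring the caps, the number of non-negative solutions to x_1+…+x_4 = 17 is C(20,3) = 1140.
Subtract solutions that violate a single cap (substitute x_i' = x_i − (cap_i+1)): x_1 ≥ 8 gives C(12,3) = 220; x_2 ≥ 4 gives C(16,3) = 560; x_3 ≥ 8 gives C(12,3) = 220; x_4 ≥ 9 gives C(11,3) = 165. Together 1165.
Add back pairs where two caps are both exceeded: 56 + 4 + 1 + 56 + 35 + 1 = 153.
By inclusion–exclusion the count is 1140 − 1165 + 153 = 128.

128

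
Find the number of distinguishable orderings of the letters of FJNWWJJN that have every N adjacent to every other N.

420

Treat the 2 copies of N as a single block. The multiset to arrange is then {NN, F, J, J, J, W, W}, 7 items in all.
That gives (7)!/(3!·2!) = 420 arrangements.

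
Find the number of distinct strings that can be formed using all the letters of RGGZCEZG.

RGGZCEZG has 8 letters with G appearing 3 times and Z appearing twice.
So there are 8! / (3!·2!) = 3360 distinguishable arrangements.

3360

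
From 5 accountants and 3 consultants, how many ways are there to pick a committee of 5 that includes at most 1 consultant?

16

Split by how many consultants are chosen (0 through 1).
Sum: C(3,0)·C(5,5) + C(3,1)·C(5,4) = 1 + 15 = 16.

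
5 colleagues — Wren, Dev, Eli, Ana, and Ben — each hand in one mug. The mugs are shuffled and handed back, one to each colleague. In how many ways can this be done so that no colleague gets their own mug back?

This is the derangement count D_5: permutations of 5 items with no fixed point.
By inclusion–exclusion this is Σ_{j=0}^{5} (−1)^j C(5,j)·(5−j)!.
Computing: 120 − 120 + 60 − 20 + 5 − 1 = 44.

44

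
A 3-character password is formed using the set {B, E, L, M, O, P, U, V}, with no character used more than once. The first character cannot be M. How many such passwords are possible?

The first character has 8−1 = 7 choices (anything except M).
The remaining 2 characters are filled from the other 7 symbols without repetition: 7 × 6 = 42.
Total: 7 × 42 = 294.

294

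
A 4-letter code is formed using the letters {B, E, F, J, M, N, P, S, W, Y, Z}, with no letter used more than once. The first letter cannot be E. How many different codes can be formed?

7200

The first letter has 11−1 = 10 choices (anything except E).
The remaining 3 letters are filled from the other 10 symbols without repetition: 10 × 9 × 8 = 720.
Total: 10 × 720 = 7200.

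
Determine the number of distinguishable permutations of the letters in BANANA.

60

The 6 letters of BANANA have repeats: A appearing 3 times and N appearing twice.
The number of distinct arrangements is 6!/(3!·2!) = 720/12 = 60.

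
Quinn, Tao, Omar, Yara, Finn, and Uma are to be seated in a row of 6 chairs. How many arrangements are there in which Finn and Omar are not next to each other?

There are 6! = 720 arrangements in all. If Finn and Omar are adjacent, merging them into one block gives 2·(5)! = 240 arrangements.
Complementary counting: 720 − 240 = 480.

480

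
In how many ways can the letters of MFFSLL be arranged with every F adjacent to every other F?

Treat the 2 copies of F as a single block. The multiset to arrange is then {FF, L, L, M, S}, 5 items in all.
That gives (5)!/(2!) = 60 arrangements.

60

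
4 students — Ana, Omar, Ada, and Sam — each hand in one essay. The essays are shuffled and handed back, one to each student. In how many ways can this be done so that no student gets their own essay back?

Count assignments avoiding every fixed point. For any j of the 4 students fixed to their own essay, the other 4−j can be arranged in (4−j)! ways.
By inclusion–exclusion this is Σ_{j=0}^{4} (−1)^j C(4,j)·(4−j)!.
Computing: 24 − 24 + 12 − 4 + 1 = 9.

9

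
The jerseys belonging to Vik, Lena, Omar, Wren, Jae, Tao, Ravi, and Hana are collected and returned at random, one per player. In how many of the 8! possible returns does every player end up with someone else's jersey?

Count assignments avoiding every fixed point. For any j of the 8 players fixed to their old jersey, the other 8−j can be arranged in (8−j)! ways.
By inclusion–exclusion this is Σ_{j=0}^{8} (−1)^j C(8,j)·(8−j)!.
Computing: 40320 − 40320 + 20160 − 6720 + 1680 − 336 + 56 − 8 + 1 = 14833.

14833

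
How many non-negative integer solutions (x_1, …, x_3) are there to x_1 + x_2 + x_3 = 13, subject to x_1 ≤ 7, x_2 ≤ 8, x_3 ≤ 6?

41

By stars and bars, unrestricted non-negative solutions to x_1+…+x_3 = 13 number C(13+2,2) = 105.
Subtract solutions that violate a single cap (substitute x_i' = x_i − (cap_i+1)): x_1 ≥ 8 gives C(7,2) = 21; x_2 ≥ 9 gives C(6,2) = 15; x_3 ≥ 7 gives C(8,2) = 28. Together 64.
No two caps can be exceeded simultaneously, so the pair terms are all 0.
By inclusion–exclusion the count is 105 − 64 + 0 = 41.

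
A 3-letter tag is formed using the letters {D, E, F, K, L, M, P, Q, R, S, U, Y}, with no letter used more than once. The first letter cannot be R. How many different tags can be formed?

1210

The first letter has 12−1 = 11 choices (anything except R).
The remaining 2 letters are filled from the other 11 symbols without repetition: 11 × 10 = 110.
Total: 11 × 110 = 1210.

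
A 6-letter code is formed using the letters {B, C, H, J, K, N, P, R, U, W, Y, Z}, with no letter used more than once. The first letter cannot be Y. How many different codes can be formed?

The first letter has 12−1 = 11 choices (anything except Y).
The remaining 5 letters are filled from the other 11 symbols without repetition: 11 × 10 × 9 × 8 × 7 = 55440.
Total: 11 × 55440 = 609840.

609840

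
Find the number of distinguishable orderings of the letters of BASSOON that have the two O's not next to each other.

Total arrangements of BASSOON: 7!/(2!·2!) = 1260.
Arrangements with the O's together: treat OO as one letter, giving (6)!/(2!) = 360.
Subtracting, 1260 − 360 = 900 arrangements keep the O's apart.

900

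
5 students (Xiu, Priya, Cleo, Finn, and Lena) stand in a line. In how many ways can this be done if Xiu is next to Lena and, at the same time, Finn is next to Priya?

Treat {Xiu,Lena} as one block (2 orders) and {Finn,Priya} as another (2 orders).
That leaves 3 units to arrange: 2 × 2 × 3! = 4 × 6 = 24.

24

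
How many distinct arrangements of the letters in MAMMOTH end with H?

Fix H in the last position and arrange the remaining 6 letters.
Those 6 letters have M appearing 3 times, giving (6)!/(3!) = 120.

120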